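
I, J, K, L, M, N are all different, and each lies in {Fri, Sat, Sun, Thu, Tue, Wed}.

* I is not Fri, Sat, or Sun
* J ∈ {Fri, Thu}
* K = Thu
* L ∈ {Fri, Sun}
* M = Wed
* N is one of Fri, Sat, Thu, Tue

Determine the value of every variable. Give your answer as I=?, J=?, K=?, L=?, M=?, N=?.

K has just one choice, so K = Thu. Strike Thu from I, J, N.
M has just one choice, so M = Wed. So I can't be Wed.
That leaves I = Tue. So N can't be Tue.
J has just one choice, so J = Fri. Strike Fri from L, N.
L's domain is down to {Sun}, so L = Sun.
N must be Sat (only option left).

I=Tue, J=Fri, K=Thu, L=Sun, M=Wed, N=Sat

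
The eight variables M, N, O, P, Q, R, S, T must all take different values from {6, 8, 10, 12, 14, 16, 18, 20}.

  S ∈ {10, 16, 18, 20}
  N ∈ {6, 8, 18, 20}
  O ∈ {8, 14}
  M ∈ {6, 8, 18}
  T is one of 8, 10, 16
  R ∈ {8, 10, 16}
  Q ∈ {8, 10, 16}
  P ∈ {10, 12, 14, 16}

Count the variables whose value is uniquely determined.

The 8 variables draw from only 8 values {6, 8, 10, 12, 14, 16, 18, 20}, so each is used; only P can be 12, hence P = 12.
The 7 still-open variables together cover exactly {6, 8, 10, 14, 16, 18, 20} — 7 values for 7 variables — and 14 appears only in O's list, so O = 14.
Q, R, T share exactly the 3 values {8, 10, 16}; by pigeonhole those values go to them, so strike 8, 10, 16 from M, N, S.
Determined: O=14, P=12. The other variables each still have more than one consistent value. That makes 2.

2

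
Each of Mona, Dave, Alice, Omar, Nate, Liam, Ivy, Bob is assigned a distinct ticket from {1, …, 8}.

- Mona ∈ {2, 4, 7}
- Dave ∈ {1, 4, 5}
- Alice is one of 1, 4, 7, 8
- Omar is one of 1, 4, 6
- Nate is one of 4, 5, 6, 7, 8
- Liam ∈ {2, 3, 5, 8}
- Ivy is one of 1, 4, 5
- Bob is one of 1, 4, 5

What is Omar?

6

The 8 variables together cover exactly {1, 2, 3, 4, 5, 6, 7, 8} — 8 values for 8 variables — and 3 appears only in Liam's list, so Liam = 3.
The 7 still-open variables together cover exactly {1, 2, 4, 5, 6, 7, 8} — 7 values for 7 variables — and 2 appears only in Mona's list, so Mona = 2.
Dave, Ivy, Bob between them cover only {1, 4, 5} — a naked triple. Remove those values from Alice, Omar, Nate.
So Omar = 6.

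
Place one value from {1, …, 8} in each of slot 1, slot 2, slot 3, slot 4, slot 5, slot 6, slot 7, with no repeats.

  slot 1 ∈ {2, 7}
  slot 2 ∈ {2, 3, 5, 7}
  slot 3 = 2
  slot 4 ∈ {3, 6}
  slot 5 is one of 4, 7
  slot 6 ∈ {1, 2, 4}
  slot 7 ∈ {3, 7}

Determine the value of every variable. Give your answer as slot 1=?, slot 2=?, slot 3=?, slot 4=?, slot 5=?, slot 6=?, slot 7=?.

slot 1=7, slot 2=5, slot 3=2, slot 4=6, slot 5=4, slot 6=1, slot 7=3

slot 3 has just one choice, so slot 3 = 2. Strike 2 from slot 1, slot 2, slot 6.
slot 1 has just one choice, so slot 1 = 7. Remove 7 from slot 2, slot 5, slot 7.
slot 5's domain is down to {4}, so slot 5 = 4. So slot 6 can't be 4.
slot 6 must be 1 (only option left).
slot 7 has just one choice, so slot 7 = 3. Remove 3 from slot 2, slot 4.
That leaves slot 2 = 5.
slot 4 must be 6 (only option left).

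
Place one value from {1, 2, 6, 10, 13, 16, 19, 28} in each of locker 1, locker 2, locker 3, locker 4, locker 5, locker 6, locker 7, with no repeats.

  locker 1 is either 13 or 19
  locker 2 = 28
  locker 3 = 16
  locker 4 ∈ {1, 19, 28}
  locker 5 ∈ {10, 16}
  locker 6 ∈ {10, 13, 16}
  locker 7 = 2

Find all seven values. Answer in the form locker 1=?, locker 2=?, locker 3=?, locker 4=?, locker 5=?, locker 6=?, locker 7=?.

locker 1=19, locker 2=28, locker 3=16, locker 4=1, locker 5=10, locker 6=13, locker 7=2

locker 2's domain is down to {28}, so locker 2 = 28. Strike 28 from locker 4.
That leaves locker 3 = 16. So locker 5, locker 6 can't be 16.
locker 5 has just one choice, so locker 5 = 10. So locker 6 can't be 10.
locker 6 has just one choice, so locker 6 = 13. Remove 13 from locker 1.
locker 7's domain is down to {2}, so locker 7 = 2.
locker 1 has just one choice, so locker 1 = 19. Strike 19 from locker 4.
locker 4's domain is down to {1}, so locker 4 = 1.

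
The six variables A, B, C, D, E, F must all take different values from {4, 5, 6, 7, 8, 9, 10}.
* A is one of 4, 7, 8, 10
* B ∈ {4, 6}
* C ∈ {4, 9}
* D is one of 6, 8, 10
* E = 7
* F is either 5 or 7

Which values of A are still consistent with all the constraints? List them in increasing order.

E's domain is down to {7}, so E = 7. Strike 7 from A, F.
F must be 5 (only option left).
No further eliminations apply; A can still be any of 4, 8, 10.

4, 8, 10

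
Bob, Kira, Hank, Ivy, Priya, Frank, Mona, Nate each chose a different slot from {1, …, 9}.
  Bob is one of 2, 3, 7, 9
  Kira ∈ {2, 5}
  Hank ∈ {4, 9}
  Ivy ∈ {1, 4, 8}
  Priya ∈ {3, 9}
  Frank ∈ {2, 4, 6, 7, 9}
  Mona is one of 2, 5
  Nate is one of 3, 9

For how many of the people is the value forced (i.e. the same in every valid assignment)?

The 2 variables Kira and Mona are confined to {2, 5}, which locks those values in; drop them from Bob, Frank.
Priya and Nate share exactly the 2 values {3, 9}; by pigeonhole those values go to them, so strike 3, 9 from Bob, Hank, Frank.
Bob must be 7 (only option left). Remove 7 from Frank.
Hank's domain is down to {4}, so Hank = 4. Strike 4 from Ivy, Frank.
That leaves Frank = 6.
Determined: Bob=7, Hank=4, Frank=6. The other people each still have more than one consistent value. That makes 3.

3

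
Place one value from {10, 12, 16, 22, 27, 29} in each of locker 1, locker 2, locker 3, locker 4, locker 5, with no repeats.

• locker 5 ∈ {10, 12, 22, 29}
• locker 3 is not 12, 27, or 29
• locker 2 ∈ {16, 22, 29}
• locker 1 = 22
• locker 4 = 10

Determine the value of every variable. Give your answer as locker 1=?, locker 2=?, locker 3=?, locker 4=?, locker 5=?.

locker 1 has just one choice, so locker 1 = 22. Strike 22 from locker 2, locker 3, locker 5.
locker 4 must be 10 (only option left). So locker 3, locker 5 can't be 10.
locker 3's domain is down to {16}, so locker 3 = 16. Eliminate 16 elsewhere: locker 2.
locker 2's domain is down to {29}, so locker 2 = 29. Eliminate 29 elsewhere: locker 5.
locker 5 has just one choice, so locker 5 = 12.

locker 1=22, locker 2=29, locker 3=16, locker 4=10, locker 5=12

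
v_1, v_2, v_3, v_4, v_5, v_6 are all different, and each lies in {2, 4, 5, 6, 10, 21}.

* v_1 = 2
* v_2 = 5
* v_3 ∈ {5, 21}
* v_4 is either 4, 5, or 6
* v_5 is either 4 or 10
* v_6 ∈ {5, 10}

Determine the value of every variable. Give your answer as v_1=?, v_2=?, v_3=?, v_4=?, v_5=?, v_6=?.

v_1 must be 2 (only option left).
v_2's domain is down to {5}, so v_2 = 5. So v_3, v_4, v_6 can't be 5.
v_3's domain is down to {21}, so v_3 = 21.
That leaves v_6 = 10. Eliminate 10 elsewhere: v_5.
v_5's domain is down to {4}, so v_5 = 4. Remove 4 from v_4.
v_4 has just one choice, so v_4 = 6.

v_1=2, v_2=5, v_3=21, v_4=6, v_5=4, v_6=10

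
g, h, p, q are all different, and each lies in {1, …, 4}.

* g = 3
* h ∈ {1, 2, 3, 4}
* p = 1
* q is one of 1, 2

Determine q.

g must be 3 (only option left). Strike 3 from h.
That leaves p = 1. Remove 1 from h, q.
So q = 2.

2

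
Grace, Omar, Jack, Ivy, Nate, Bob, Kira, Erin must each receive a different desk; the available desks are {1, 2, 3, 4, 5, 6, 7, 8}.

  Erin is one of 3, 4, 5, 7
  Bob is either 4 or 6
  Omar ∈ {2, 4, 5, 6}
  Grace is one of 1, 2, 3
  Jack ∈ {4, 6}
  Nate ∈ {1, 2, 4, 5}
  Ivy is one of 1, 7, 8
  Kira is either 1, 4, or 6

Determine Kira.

The 8 variables together cover exactly {1, 2, 3, 4, 5, 6, 7, 8} — 8 values for 8 variables — and 8 appears only in Ivy's list, so Ivy = 8.
Among the 7 still-open variables, 7 fits only Erin (and all 7 values in {1, 2, 3, 4, 5, 6, 7} must be used), so Erin = 7.
The 6 still-open variables draw from only 6 values {1, 2, 3, 4, 5, 6}, so each is used; only Grace can be 3, hence Grace = 3.
Jack and Bob share exactly the 2 values {4, 6}; by pigeonhole those values go to them, so strike 4, 6 from Omar, Nate, Kira.
So Kira = 1.

1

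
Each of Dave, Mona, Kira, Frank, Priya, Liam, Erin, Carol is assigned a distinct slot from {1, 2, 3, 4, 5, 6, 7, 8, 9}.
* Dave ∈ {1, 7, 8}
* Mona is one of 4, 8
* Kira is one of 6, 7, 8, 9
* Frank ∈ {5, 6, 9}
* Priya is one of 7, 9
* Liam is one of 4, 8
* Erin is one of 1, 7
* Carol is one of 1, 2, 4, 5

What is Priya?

The 8 variables together cover exactly {1, 2, 4, 5, 6, 7, 8, 9} — 8 values for 8 variables — and 2 appears only in Carol's list, so Carol = 2.
Among the 7 still-open variables, 5 fits only Frank (and all 7 values in {1, 4, 5, 6, 7, 8, 9} must be used), so Frank = 5.
The 6 still-open variables draw from only 6 values {1, 4, 6, 7, 8, 9}, so each is used; only Kira can be 6, hence Kira = 6.
The 5 still-open variables draw from only 5 values {1, 4, 7, 8, 9}, so each is used; only Priya can be 9, hence Priya = 9.

9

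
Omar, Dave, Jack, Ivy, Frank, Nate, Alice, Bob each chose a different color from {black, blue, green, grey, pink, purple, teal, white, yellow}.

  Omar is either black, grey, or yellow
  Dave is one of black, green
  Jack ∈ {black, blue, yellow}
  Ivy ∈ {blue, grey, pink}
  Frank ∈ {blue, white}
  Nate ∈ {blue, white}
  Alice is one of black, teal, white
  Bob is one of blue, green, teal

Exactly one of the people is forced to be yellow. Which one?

Jack

The 8 variables together cover exactly {black, blue, green, grey, pink, teal, white, yellow} — 8 values for 8 variables — and pink appears only in Ivy's list, so Ivy = pink.
The 7 still-open variables draw from only 7 values {black, blue, green, grey, teal, white, yellow}, so each is used; only Omar can be grey, hence Omar = grey.
The 6 still-open variables draw from only 6 values {black, blue, green, teal, white, yellow}, so each is used; only Jack can be yellow, hence Jack = yellow.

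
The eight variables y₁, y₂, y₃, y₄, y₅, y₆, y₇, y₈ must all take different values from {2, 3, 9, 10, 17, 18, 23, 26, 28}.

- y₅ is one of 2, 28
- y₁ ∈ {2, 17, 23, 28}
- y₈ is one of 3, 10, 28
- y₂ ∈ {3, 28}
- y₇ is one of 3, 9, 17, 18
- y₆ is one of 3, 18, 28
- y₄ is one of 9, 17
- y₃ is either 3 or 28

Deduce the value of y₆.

18

The 8 variables together cover exactly {2, 3, 9, 10, 17, 18, 23, 28} — 8 values for 8 variables — and 10 appears only in y₈'s list, so y₈ = 10.
The 7 still-open variables draw from only 7 values {2, 3, 9, 17, 18, 23, 28}, so each is used; only y₁ can be 23, hence y₁ = 23.
The 6 still-open variables together cover exactly {2, 3, 9, 17, 18, 28} — 6 values for 6 variables — and 2 appears only in y₅'s list, so y₅ = 2.
y₂ and y₃ between them cover only {3, 28} — a naked pair. Remove those values from y₆, y₇.
So y₆ = 18.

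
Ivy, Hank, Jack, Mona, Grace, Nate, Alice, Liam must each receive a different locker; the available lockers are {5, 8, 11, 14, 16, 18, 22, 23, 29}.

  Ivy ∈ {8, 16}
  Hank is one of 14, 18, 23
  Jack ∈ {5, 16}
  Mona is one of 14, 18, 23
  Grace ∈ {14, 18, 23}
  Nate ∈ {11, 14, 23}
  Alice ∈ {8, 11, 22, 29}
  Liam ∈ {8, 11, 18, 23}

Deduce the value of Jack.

5

Hank, Mona, Grace between them cover only {14, 18, 23} — a naked triple. Remove those values from Nate, Liam.
Nate has just one choice, so Nate = 11. Eliminate 11 elsewhere: Alice, Liam.
That leaves Liam = 8. Remove 8 from Ivy, Alice.
Ivy's domain is down to {16}, so Ivy = 16. Remove 16 from Jack.
So Jack = 5.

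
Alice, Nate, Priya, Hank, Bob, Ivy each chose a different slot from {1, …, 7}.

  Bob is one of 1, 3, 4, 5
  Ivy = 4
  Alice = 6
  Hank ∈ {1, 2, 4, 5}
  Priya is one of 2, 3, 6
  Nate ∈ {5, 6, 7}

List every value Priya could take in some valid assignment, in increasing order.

Alice has just one choice, so Alice = 6. So Nate, Priya can't be 6.
Ivy's domain is down to {4}, so Ivy = 4. So Hank, Bob can't be 4.
No further eliminations apply; Priya can still be any of 2, 3.

2, 3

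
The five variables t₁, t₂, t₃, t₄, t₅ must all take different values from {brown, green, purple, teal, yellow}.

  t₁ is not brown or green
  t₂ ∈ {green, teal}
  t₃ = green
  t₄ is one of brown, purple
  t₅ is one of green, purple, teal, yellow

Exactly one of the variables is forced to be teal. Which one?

t₂

t₃'s domain is down to {green}, so t₃ = green. Eliminate green elsewhere: t₂, t₅.
So teal goes to t₂.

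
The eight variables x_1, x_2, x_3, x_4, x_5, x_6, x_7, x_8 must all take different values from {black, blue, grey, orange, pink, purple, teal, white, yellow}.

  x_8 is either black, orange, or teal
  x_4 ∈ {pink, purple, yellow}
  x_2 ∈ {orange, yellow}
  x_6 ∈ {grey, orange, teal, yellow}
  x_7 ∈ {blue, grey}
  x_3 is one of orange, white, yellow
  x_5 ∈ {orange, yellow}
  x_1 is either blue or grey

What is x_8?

x_1 and x_7 share exactly the 2 values {blue, grey}; by pigeonhole those values go to them, so strike blue, grey from x_6.
x_2 and x_5 between them cover only {orange, yellow} — a naked pair. Remove those values from x_3, x_4, x_6, x_8.
That leaves x_3 = white.
x_6 has just one choice, so x_6 = teal. Eliminate teal elsewhere: x_8.
So x_8 = black.

black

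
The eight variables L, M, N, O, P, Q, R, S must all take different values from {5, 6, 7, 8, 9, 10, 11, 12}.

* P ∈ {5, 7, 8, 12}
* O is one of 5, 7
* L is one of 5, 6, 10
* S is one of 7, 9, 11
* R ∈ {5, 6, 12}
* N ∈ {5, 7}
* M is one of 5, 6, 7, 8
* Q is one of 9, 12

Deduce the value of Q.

Among the 8 variables, 10 fits only L (and all 8 values in {5, 6, 7, 8, 9, 10, 11, 12} must be used), so L = 10.
Among the 7 still-open variables, 11 fits only S (and all 7 values in {5, 6, 7, 8, 9, 11, 12} must be used), so S = 11.
The 6 still-open variables together cover exactly {5, 6, 7, 8, 9, 12} — 6 values for 6 variables — and 9 appears only in Q's list, so Q = 9.

9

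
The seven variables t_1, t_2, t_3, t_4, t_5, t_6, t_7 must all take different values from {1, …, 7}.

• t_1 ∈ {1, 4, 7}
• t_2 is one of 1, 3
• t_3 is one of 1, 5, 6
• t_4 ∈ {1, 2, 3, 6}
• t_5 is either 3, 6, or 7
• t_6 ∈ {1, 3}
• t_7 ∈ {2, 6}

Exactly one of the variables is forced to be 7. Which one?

t_5

Among the 7 variables, 4 fits only t_1 (and all 7 values in {1, 2, 3, 4, 5, 6, 7} must be used), so t_1 = 4.
The 6 still-open variables together cover exactly {1, 2, 3, 5, 6, 7} — 6 values for 6 variables — and 5 appears only in t_3's list, so t_3 = 5.
The 5 still-open variables together cover exactly {1, 2, 3, 6, 7} — 5 values for 5 variables — and 7 appears only in t_5's list, so t_5 = 7.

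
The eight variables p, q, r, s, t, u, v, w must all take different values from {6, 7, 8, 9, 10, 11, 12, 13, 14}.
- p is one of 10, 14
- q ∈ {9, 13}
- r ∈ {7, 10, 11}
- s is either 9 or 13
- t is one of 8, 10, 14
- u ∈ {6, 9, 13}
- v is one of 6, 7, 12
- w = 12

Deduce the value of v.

w's domain is down to {12}, so w = 12. So v can't be 12.
q and s share exactly the 2 values {9, 13}; by pigeonhole those values go to them, so strike 9, 13 from u.
u must be 6 (only option left). Eliminate 6 elsewhere: v.
So v = 7.

7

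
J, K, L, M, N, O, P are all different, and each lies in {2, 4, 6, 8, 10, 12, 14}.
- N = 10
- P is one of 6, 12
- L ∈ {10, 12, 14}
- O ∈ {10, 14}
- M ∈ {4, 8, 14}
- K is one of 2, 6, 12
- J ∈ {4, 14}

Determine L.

12

N has just one choice, so N = 10. So L, O can't be 10.
O must be 14 (only option left). Strike 14 from J, L, M.
So L = 12.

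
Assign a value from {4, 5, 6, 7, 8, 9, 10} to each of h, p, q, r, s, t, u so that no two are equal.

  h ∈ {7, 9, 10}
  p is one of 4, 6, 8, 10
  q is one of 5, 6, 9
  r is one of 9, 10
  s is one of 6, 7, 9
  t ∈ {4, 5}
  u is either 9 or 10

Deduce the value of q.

5

The 7 variables together cover exactly {4, 5, 6, 7, 8, 9, 10} — 7 values for 7 variables — and 8 appears only in p's list, so p = 8.
Among the 6 still-open variables, 4 fits only t (and all 6 values in {4, 5, 6, 7, 9, 10} must be used), so t = 4.
The 5 still-open variables draw from only 5 values {5, 6, 7, 9, 10}, so each is used; only q can be 5, hence q = 5.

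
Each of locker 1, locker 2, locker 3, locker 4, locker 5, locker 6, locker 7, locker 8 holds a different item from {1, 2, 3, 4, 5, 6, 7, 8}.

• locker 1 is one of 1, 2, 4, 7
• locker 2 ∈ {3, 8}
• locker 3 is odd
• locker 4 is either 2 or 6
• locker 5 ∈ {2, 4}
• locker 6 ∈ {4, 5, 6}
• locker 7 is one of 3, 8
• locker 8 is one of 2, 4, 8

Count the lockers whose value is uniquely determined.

2

The 2 variables locker 2 and locker 7 are confined to {3, 8}, which locks those values in; drop them from locker 3, locker 8.
locker 5 and locker 8 between them cover only {2, 4} — a naked pair. Remove those values from locker 1, locker 4, locker 6.
That leaves locker 4 = 6. So locker 6 can't be 6.
locker 6 must be 5 (only option left). Eliminate 5 elsewhere: locker 3.
Determined: locker 4=6, locker 6=5. The other lockers each still have more than one consistent value. That makes 2.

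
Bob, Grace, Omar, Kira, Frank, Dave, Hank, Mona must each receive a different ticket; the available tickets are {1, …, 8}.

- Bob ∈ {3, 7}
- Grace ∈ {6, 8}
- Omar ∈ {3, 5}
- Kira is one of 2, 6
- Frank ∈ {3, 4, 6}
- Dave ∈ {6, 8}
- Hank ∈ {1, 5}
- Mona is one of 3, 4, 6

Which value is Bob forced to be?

7

The 8 variables draw from only 8 values {1, 2, 3, 4, 5, 6, 7, 8}, so each is used; only Hank can be 1, hence Hank = 1.
Among the 7 still-open variables, 2 fits only Kira (and all 7 values in {2, 3, 4, 5, 6, 7, 8} must be used), so Kira = 2.
The 6 still-open variables draw from only 6 values {3, 4, 5, 6, 7, 8}, so each is used; only Omar can be 5, hence Omar = 5.
The 5 still-open variables draw from only 5 values {3, 4, 6, 7, 8}, so each is used; only Bob can be 7, hence Bob = 7.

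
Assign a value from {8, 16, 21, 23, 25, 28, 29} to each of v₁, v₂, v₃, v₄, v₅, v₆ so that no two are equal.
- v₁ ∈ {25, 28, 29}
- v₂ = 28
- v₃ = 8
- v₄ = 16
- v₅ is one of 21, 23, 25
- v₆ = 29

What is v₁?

25

v₂ must be 28 (only option left). Strike 28 from v₁.
v₃'s domain is down to {8}, so v₃ = 8.
v₄ must be 16 (only option left).
v₆'s domain is down to {29}, so v₆ = 29. Strike 29 from v₁.
So v₁ = 25.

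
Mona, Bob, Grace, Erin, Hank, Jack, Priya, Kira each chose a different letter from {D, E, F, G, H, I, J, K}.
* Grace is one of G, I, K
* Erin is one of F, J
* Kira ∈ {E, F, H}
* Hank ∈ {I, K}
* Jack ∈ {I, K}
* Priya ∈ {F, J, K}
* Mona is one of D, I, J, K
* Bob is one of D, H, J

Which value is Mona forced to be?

D

Among the 8 variables, E fits only Kira (and all 8 values in {D, E, F, G, H, I, J, K} must be used), so Kira = E.
Among the 7 still-open variables, G fits only Grace (and all 7 values in {D, F, G, H, I, J, K} must be used), so Grace = G.
The 6 still-open variables together cover exactly {D, F, H, I, J, K} — 6 values for 6 variables — and H appears only in Bob's list, so Bob = H.
Among the 5 still-open variables, D fits only Mona (and all 5 values in {D, F, I, J, K} must be used), so Mona = D.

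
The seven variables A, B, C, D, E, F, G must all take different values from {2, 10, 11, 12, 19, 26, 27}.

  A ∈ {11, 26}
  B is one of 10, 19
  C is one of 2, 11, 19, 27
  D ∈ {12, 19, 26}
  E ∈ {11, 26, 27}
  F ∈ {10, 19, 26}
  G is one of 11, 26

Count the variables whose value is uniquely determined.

The 7 variables together cover exactly {2, 10, 11, 12, 19, 26, 27} — 7 values for 7 variables — and 2 appears only in C's list, so C = 2.
Among the 6 still-open variables, 12 fits only D (and all 6 values in {10, 11, 12, 19, 26, 27} must be used), so D = 12.
The 5 still-open variables together cover exactly {10, 11, 19, 26, 27} — 5 values for 5 variables — and 27 appears only in E's list, so E = 27.
A and G share exactly the 2 values {11, 26}; by pigeonhole those values go to them, so strike 11, 26 from F.
Determined: C=2, D=12, E=27. The other variables each still have more than one consistent value. That makes 3.

3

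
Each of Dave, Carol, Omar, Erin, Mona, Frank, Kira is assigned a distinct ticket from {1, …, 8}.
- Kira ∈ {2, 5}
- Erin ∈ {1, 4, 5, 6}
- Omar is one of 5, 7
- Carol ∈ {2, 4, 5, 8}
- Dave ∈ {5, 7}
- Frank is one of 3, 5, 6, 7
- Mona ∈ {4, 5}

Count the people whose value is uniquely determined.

Dave and Omar share exactly the 2 values {5, 7}; by pigeonhole those values go to them, so strike 5, 7 from Carol, Erin, Mona, Frank, Kira.
Mona has just one choice, so Mona = 4. Eliminate 4 elsewhere: Carol, Erin.
Kira has just one choice, so Kira = 2. Remove 2 from Carol.
Carol has just one choice, so Carol = 8.
Determined: Carol=8, Mona=4, Kira=2. The other people each still have more than one consistent value. That makes 3.

3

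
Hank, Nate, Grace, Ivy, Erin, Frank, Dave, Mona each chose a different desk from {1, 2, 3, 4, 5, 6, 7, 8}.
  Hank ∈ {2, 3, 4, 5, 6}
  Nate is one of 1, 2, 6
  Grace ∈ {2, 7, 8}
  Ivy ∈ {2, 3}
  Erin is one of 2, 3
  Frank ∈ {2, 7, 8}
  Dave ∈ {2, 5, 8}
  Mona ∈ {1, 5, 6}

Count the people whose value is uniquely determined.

2

Among the 8 variables, 4 fits only Hank (and all 8 values in {1, 2, 3, 4, 5, 6, 7, 8} must be used), so Hank = 4.
The 2 variables Ivy and Erin are confined to {2, 3}, which locks those values in; drop them from Nate, Grace, Frank, Dave.
Grace and Frank share exactly the 2 values {7, 8}; by pigeonhole those values go to them, so strike 7, 8 from Dave.
Dave must be 5 (only option left). Remove 5 from Mona.
Determined: Hank=4, Dave=5. The other people each still have more than one consistent value. That makes 2.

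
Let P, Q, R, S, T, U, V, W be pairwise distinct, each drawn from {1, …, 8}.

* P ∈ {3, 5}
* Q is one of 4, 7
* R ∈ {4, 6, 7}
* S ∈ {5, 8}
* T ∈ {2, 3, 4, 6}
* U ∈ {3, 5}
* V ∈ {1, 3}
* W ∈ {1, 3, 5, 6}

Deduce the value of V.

Among the 8 variables, 2 fits only T (and all 8 values in {1, 2, 3, 4, 5, 6, 7, 8} must be used), so T = 2.
The 7 still-open variables draw from only 7 values {1, 3, 4, 5, 6, 7, 8}, so each is used; only S can be 8, hence S = 8.
P and U between them cover only {3, 5} — a naked pair. Remove those values from V, W.
So V = 1.

1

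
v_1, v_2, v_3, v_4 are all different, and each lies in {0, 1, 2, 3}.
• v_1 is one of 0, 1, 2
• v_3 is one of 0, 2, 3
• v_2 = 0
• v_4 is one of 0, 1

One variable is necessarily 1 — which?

v_2 has just one choice, so v_2 = 0. Eliminate 0 elsewhere: v_1, v_3, v_4.

v_4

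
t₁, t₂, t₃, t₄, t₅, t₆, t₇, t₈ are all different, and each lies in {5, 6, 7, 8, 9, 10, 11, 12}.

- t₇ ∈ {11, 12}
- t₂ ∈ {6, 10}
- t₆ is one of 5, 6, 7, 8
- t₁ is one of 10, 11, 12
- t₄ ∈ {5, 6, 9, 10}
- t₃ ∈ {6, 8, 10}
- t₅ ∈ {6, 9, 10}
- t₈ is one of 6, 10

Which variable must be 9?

t₅

The 8 variables together cover exactly {5, 6, 7, 8, 9, 10, 11, 12} — 8 values for 8 variables — and 7 appears only in t₆'s list, so t₆ = 7.
The 7 still-open variables together cover exactly {5, 6, 8, 9, 10, 11, 12} — 7 values for 7 variables — and 5 appears only in t₄'s list, so t₄ = 5.
Among the 6 still-open variables, 8 fits only t₃ (and all 6 values in {6, 8, 9, 10, 11, 12} must be used), so t₃ = 8.
The 5 still-open variables draw from only 5 values {6, 9, 10, 11, 12}, so each is used; only t₅ can be 9, hence t₅ = 9.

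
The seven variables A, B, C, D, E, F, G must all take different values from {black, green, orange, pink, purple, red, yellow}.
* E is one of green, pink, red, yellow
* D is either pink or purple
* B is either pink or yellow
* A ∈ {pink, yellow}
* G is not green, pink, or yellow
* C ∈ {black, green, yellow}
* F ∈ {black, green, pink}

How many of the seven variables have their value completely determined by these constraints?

The 7 variables draw from only 7 values {black, green, orange, pink, purple, red, yellow}, so each is used; only G can be orange, hence G = orange.
The 6 still-open variables together cover exactly {black, green, pink, purple, red, yellow} — 6 values for 6 variables — and purple appears only in D's list, so D = purple.
The 5 still-open variables draw from only 5 values {black, green, pink, red, yellow}, so each is used; only E can be red, hence E = red.
A and B share exactly the 2 values {pink, yellow}; by pigeonhole those values go to them, so strike pink, yellow from C, F.
Determined: D=purple, E=red, G=orange. The other variables each still have more than one consistent value. That makes 3.

3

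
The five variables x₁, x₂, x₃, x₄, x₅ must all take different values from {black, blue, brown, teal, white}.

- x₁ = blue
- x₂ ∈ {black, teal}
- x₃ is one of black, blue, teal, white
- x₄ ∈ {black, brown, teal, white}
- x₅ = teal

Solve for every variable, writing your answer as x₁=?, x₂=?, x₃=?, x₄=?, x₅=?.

x₁=blue, x₂=black, x₃=white, x₄=brown, x₅=teal

x₁ has just one choice, so x₁ = blue. Strike blue from x₃.
That leaves x₅ = teal. So x₂, x₃, x₄ can't be teal.
x₂ must be black (only option left). Strike black from x₃, x₄.
x₃ must be white (only option left). Strike white from x₄.
x₄ must be brown (only option left).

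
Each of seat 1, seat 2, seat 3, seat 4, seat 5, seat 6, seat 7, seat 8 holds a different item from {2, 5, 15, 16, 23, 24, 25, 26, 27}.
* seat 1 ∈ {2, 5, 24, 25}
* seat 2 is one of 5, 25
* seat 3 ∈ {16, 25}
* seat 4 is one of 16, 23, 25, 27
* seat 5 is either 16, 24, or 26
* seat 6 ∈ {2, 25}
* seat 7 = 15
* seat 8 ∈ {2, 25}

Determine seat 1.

24

seat 7's domain is down to {15}, so seat 7 = 15.
seat 6 and seat 8 between them cover only {2, 25} — a naked pair. Remove those values from seat 1, seat 2, seat 3, seat 4.
seat 2 has just one choice, so seat 2 = 5. Eliminate 5 elsewhere: seat 1.
So seat 1 = 24.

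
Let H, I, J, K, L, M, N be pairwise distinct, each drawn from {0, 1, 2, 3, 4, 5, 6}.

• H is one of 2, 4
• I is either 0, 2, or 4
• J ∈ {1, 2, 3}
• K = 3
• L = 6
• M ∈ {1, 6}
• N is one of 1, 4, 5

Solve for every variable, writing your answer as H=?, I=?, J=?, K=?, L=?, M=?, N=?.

H=4, I=0, J=2, K=3, L=6, M=1, N=5

K's domain is down to {3}, so K = 3. Eliminate 3 elsewhere: J.
That leaves L = 6. Remove 6 from M.
That leaves M = 1. Eliminate 1 elsewhere: J, N.
That leaves J = 2. Strike 2 from H, I.
H must be 4 (only option left). Strike 4 from I, N.
I has just one choice, so I = 0.
N's domain is down to {5}, so N = 5.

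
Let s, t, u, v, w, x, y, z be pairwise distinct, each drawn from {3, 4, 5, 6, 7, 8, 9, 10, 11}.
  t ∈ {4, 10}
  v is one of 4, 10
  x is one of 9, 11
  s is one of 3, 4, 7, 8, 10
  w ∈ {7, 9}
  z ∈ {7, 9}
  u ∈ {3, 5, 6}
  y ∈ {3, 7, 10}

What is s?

8

The 2 variables t and v are confined to {4, 10}, which locks those values in; drop them from s, y.
The 2 variables w and z are confined to {7, 9}, which locks those values in; drop them from s, x, y.
That leaves x = 11.
That leaves y = 3. Eliminate 3 elsewhere: s, u.
So s = 8.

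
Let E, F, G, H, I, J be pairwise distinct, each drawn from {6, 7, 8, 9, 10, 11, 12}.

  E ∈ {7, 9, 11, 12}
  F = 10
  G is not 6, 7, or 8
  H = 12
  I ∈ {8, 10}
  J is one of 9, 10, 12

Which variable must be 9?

J

F has just one choice, so F = 10. Eliminate 10 elsewhere: G, I, J.
That leaves H = 12. Remove 12 from E, G, J.
So 9 goes to J.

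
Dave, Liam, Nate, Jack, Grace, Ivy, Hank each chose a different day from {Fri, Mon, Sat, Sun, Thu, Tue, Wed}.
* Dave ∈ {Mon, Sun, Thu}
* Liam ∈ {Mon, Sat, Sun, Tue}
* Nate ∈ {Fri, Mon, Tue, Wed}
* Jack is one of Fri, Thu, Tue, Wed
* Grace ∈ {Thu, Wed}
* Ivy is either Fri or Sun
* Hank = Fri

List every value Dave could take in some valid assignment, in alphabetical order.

Hank's domain is down to {Fri}, so Hank = Fri. Strike Fri from Nate, Jack, Ivy.
Ivy must be Sun (only option left). So Dave, Liam can't be Sun.
Among the 5 still-open variables, Sat fits only Liam (and all 5 values in {Mon, Sat, Thu, Tue, Wed} must be used), so Liam = Sat.
No further eliminations apply; Dave can still be any of Mon, Thu.

Mon, Thu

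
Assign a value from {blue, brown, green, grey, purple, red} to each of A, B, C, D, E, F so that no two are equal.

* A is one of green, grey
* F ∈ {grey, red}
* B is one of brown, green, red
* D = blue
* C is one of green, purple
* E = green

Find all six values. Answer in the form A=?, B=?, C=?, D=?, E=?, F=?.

D has just one choice, so D = blue.
E must be green (only option left). Strike green from A, B, C.
A has just one choice, so A = grey. Remove grey from F.
C has just one choice, so C = purple.
F has just one choice, so F = red. Remove red from B.
B has just one choice, so B = brown.

A=grey, B=brown, C=purple, D=blue, E=green, F=red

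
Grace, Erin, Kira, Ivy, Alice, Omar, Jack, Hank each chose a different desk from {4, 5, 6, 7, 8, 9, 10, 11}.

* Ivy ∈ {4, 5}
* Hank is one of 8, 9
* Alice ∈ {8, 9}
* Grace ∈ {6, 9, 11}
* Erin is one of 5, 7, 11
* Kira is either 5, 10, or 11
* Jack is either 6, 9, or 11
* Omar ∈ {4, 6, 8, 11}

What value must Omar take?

4

The 8 variables together cover exactly {4, 5, 6, 7, 8, 9, 10, 11} — 8 values for 8 variables — and 7 appears only in Erin's list, so Erin = 7.
Among the 7 still-open variables, 10 fits only Kira (and all 7 values in {4, 5, 6, 8, 9, 10, 11} must be used), so Kira = 10.
Among the 6 still-open variables, 5 fits only Ivy (and all 6 values in {4, 5, 6, 8, 9, 11} must be used), so Ivy = 5.
The 5 still-open variables draw from only 5 values {4, 6, 8, 9, 11}, so each is used; only Omar can be 4, hence Omar = 4.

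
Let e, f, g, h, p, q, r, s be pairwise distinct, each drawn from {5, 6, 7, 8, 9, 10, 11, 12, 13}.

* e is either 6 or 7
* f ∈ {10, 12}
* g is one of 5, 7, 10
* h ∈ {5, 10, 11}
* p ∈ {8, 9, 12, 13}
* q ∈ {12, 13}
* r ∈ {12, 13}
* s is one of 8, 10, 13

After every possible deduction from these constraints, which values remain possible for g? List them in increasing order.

5, 7

q and r between them cover only {12, 13} — a naked pair. Remove those values from f, p, s.
f's domain is down to {10}, so f = 10. So g, h, s can't be 10.
That leaves s = 8. So p can't be 8.
p's domain is down to {9}, so p = 9.
No further eliminations apply; g can still be any of 5, 7.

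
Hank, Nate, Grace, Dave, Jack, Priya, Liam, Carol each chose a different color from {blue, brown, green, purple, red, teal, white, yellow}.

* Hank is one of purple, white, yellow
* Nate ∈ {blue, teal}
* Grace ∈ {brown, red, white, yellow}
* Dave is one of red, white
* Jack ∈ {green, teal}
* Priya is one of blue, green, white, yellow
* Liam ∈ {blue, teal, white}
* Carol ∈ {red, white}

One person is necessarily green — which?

The 8 variables draw from only 8 values {blue, brown, green, purple, red, teal, white, yellow}, so each is used; only Grace can be brown, hence Grace = brown.
The 7 still-open variables draw from only 7 values {blue, green, purple, red, teal, white, yellow}, so each is used; only Hank can be purple, hence Hank = purple.
Among the 6 still-open variables, yellow fits only Priya (and all 6 values in {blue, green, red, teal, white, yellow} must be used), so Priya = yellow.
The 5 still-open variables draw from only 5 values {blue, green, red, teal, white}, so each is used; only Jack can be green, hence Jack = green.

Jack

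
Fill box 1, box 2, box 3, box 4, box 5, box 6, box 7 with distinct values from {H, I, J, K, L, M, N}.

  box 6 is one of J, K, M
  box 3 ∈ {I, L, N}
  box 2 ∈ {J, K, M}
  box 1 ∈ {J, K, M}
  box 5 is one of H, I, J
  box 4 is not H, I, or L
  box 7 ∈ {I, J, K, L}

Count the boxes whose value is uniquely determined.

2

The 7 variables together cover exactly {H, I, J, K, L, M, N} — 7 values for 7 variables — and H appears only in box 5's list, so box 5 = H.
box 1, box 2, box 6 share exactly the 3 values {J, K, M}; by pigeonhole those values go to them, so strike J, K, M from box 4, box 7.
That leaves box 4 = N. Remove N from box 3.
Determined: box 4=N, box 5=H. The other boxes each still have more than one consistent value. That makes 2.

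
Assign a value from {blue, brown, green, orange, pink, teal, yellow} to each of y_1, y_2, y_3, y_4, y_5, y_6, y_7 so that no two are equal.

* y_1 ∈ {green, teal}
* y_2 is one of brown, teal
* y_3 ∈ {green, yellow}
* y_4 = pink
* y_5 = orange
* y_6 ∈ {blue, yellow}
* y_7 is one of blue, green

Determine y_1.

teal

y_4 has just one choice, so y_4 = pink.
y_5's domain is down to {orange}, so y_5 = orange.
The 5 still-open variables draw from only 5 values {blue, brown, green, teal, yellow}, so each is used; only y_2 can be brown, hence y_2 = brown.
The 4 still-open variables draw from only 4 values {blue, green, teal, yellow}, so each is used; only y_1 can be teal, hence y_1 = teal.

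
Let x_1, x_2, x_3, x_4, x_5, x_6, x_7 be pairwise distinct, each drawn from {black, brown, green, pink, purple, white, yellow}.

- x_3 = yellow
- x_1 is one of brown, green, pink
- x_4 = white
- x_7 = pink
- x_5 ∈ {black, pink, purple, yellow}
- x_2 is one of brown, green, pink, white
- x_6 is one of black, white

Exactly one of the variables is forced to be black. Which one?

x_3's domain is down to {yellow}, so x_3 = yellow. So x_5 can't be yellow.
x_4 must be white (only option left). Strike white from x_2, x_6.
So black goes to x_6.

x_6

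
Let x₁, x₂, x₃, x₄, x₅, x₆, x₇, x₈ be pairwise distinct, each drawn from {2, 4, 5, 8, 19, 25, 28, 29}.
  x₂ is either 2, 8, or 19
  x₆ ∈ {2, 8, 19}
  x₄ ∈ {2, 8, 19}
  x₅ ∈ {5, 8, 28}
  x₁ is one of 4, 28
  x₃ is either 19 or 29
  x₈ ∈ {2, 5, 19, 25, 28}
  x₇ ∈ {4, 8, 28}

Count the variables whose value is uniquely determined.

3

The 8 variables together cover exactly {2, 4, 5, 8, 19, 25, 28, 29} — 8 values for 8 variables — and 25 appears only in x₈'s list, so x₈ = 25.
The 7 still-open variables together cover exactly {2, 4, 5, 8, 19, 28, 29} — 7 values for 7 variables — and 5 appears only in x₅'s list, so x₅ = 5.
The 6 still-open variables together cover exactly {2, 4, 8, 19, 28, 29} — 6 values for 6 variables — and 29 appears only in x₃'s list, so x₃ = 29.
The 3 variables x₂, x₄, x₆ are confined to {2, 8, 19}, which locks those values in; drop them from x₇.
Determined: x₃=29, x₅=5, x₈=25. The other variables each still have more than one consistent value. That makes 3.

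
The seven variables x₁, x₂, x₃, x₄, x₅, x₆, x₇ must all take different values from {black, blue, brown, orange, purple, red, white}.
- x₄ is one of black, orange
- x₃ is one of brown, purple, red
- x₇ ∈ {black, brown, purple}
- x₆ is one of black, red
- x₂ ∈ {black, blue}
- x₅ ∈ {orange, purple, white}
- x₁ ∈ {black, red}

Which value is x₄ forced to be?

The 7 variables draw from only 7 values {black, blue, brown, orange, purple, red, white}, so each is used; only x₂ can be blue, hence x₂ = blue.
The 6 still-open variables draw from only 6 values {black, brown, orange, purple, red, white}, so each is used; only x₅ can be white, hence x₅ = white.
The 5 still-open variables together cover exactly {black, brown, orange, purple, red} — 5 values for 5 variables — and orange appears only in x₄'s list, so x₄ = orange.

orange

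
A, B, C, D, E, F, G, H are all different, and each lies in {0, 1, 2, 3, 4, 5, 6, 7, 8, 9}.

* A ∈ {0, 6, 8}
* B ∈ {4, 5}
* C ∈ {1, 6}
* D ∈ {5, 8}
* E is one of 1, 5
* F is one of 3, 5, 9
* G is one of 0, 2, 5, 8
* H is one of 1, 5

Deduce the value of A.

The 2 variables E and H are confined to {1, 5}, which locks those values in; drop them from B, C, D, F, G.
B must be 4 (only option left).
C must be 6 (only option left). Remove 6 from A.
That leaves D = 8. So A, G can't be 8.
So A = 0.

0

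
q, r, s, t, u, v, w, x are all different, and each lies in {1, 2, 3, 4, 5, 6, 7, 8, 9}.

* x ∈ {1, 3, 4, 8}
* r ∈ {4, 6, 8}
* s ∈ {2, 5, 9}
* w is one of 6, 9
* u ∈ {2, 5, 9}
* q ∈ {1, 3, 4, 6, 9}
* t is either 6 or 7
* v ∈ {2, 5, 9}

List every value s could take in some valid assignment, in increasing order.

The 3 variables s, u, v are confined to {2, 5, 9}, which locks those values in; drop them from q, w.
w has just one choice, so w = 6. Remove 6 from q, r, t.
t's domain is down to {7}, so t = 7.
No further eliminations apply; s can still be any of 2, 5, 9.

2, 5, 9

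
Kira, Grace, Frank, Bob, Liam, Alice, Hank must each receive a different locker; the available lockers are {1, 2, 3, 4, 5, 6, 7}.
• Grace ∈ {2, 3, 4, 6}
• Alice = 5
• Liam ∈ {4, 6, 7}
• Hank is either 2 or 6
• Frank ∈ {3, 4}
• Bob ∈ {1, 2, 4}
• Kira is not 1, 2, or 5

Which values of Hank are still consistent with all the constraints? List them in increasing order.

Alice has just one choice, so Alice = 5.
The 6 still-open variables draw from only 6 values {1, 2, 3, 4, 6, 7}, so each is used; only Bob can be 1, hence Bob = 1.
No further eliminations apply; Hank can still be any of 2, 6.

2, 6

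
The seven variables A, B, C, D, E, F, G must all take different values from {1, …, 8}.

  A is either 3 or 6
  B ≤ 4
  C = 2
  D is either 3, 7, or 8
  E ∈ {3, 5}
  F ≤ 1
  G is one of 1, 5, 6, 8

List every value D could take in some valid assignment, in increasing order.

C must be 2 (only option left). Strike 2 from B.
F must be 1 (only option left). Strike 1 from B, G.
No further eliminations apply; D can still be any of 3, 7, 8.

3, 7, 8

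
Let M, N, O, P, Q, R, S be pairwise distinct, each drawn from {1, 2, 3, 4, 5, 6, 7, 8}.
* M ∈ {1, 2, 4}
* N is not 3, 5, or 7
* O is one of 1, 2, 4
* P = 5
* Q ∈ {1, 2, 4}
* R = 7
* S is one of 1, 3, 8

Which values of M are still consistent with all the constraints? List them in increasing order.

P's domain is down to {5}, so P = 5.
R has just one choice, so R = 7.
M, O, Q between them cover only {1, 2, 4} — a naked triple. Remove those values from N, S.
No further eliminations apply; M can still be any of 1, 2, 4.

1, 2, 4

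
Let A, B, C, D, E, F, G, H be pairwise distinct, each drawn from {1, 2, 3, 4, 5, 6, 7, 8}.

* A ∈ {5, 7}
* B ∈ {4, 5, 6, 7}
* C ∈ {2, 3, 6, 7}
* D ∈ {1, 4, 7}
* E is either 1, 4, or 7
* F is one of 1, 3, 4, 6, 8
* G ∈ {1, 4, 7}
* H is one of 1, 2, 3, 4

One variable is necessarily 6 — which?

B

The 8 variables together cover exactly {1, 2, 3, 4, 5, 6, 7, 8} — 8 values for 8 variables — and 8 appears only in F's list, so F = 8.
D, E, G between them cover only {1, 4, 7} — a naked triple. Remove those values from A, B, C, H.
A's domain is down to {5}, so A = 5. Eliminate 5 elsewhere: B.
So 6 goes to B.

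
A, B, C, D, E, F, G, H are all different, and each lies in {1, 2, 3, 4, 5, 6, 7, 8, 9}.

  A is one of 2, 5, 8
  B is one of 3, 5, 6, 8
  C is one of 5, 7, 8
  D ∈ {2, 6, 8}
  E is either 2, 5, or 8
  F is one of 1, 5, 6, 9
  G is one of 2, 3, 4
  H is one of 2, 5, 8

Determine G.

A, E, H share exactly the 3 values {2, 5, 8}; by pigeonhole those values go to them, so strike 2, 5, 8 from B, C, D, F, G.
C's domain is down to {7}, so C = 7.
That leaves D = 6. Eliminate 6 elsewhere: B, F.
B has just one choice, so B = 3. So G can't be 3.
So G = 4.

4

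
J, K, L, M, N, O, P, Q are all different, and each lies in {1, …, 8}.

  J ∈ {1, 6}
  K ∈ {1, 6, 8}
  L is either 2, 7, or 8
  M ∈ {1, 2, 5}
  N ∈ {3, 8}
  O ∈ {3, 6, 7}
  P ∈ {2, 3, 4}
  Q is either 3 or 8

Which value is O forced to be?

Among the 8 variables, 4 fits only P (and all 8 values in {1, 2, 3, 4, 5, 6, 7, 8} must be used), so P = 4.
The 7 still-open variables draw from only 7 values {1, 2, 3, 5, 6, 7, 8}, so each is used; only M can be 5, hence M = 5.
The 6 still-open variables draw from only 6 values {1, 2, 3, 6, 7, 8}, so each is used; only L can be 2, hence L = 2.
The 5 still-open variables together cover exactly {1, 3, 6, 7, 8} — 5 values for 5 variables — and 7 appears only in O's list, so O = 7.

7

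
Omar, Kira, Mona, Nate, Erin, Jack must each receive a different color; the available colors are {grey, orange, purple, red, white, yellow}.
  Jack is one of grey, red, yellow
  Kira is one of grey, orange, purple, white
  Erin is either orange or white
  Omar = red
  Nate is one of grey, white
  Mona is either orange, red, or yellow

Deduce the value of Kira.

Omar has just one choice, so Omar = red. Strike red from Mona, Jack.
The 5 still-open variables together cover exactly {grey, orange, purple, white, yellow} — 5 values for 5 variables — and purple appears only in Kira's list, so Kira = purple.

purple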